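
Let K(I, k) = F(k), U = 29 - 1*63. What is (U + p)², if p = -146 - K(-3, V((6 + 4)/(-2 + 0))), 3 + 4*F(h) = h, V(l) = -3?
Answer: 127449/4 ≈ 31862.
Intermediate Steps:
F(h) = -¾ + h/4
U = -34 (U = 29 - 63 = -34)
K(I, k) = -¾ + k/4
p = -289/2 (p = -146 - (-¾ + (¼)*(-3)) = -146 - (-¾ - ¾) = -146 - 1*(-3/2) = -146 + 3/2 = -289/2 ≈ -144.50)
(U + p)² = (-34 - 289/2)² = (-357/2)² = 127449/4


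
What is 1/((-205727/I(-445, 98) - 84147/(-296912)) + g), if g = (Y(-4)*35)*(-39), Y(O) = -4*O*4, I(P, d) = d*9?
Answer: -18705456/1638466393115 ≈ -1.1416e-5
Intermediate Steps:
I(P, d) = 9*d
Y(O) = -16*O
g = -87360 (g = (-16*(-4)*35)*(-39) = (64*35)*(-39) = 2240*(-39) = -87360)
1/((-205727/I(-445, 98) - 84147/(-296912)) + g) = 1/((-205727/(9*98) - 84147/(-296912)) - 87360) = 1/((-205727/882 - 84147*(-1/296912)) - 87360) = 1/((-205727*1/882 + 12021/42416) - 87360) = 1/((-205727/882 + 12021/42416) - 87360) = 1/(-4357756955/18705456 - 87360) = 1/(-1638466393115/18705456) = -18705456/1638466393115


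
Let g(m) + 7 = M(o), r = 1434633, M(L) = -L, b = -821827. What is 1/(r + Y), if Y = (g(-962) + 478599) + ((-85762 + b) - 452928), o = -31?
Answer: 1/552739 ≈ 1.8092e-6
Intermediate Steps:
g(m) = 24 (g(m) = -7 - 1*(-31) = -7 + 31 = 24)
Y = -881894 (Y = (24 + 478599) + ((-85762 - 821827) - 452928) = 478623 + (-907589 - 452928) = 478623 - 1360517 = -881894)
1/(r + Y) = 1/(1434633 - 881894) = 1/552739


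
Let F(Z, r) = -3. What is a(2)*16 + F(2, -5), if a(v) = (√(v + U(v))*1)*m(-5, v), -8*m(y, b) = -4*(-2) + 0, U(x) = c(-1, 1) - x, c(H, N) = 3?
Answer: -3 - 16*√3 ≈ -30.713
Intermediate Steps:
U(x) = 3 - x
m(y, b) = -1 (m(y, b) = -(-4*(-2) + 0)/8 = -(8 + 0)/8 = -⅛*8 = -1)
a(v) = -√3 (a(v) = (√(v + (3 - v))*1)*(-1) = (√3*1)*(-1) = √3*(-1) = -√3)
a(2)*16 + F(2, -5) = -√3*16 - 3 = -16*√3 - 3 = -3 - 16*√3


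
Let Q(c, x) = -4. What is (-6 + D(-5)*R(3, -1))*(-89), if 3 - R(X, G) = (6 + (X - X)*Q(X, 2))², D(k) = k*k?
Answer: 73959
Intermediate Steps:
D(k) = k²
R(X, G) = -33 (R(X, G) = 3 - (6 + (X - X)*(-4))² = 3 - (6 + 0*(-4))² = 3 - (6 + 0)² = 3 - 1*6² = 3 - 1*36 = 3 - 36 = -33)
(-6 + D(-5)*R(3, -1))*(-89) = (-6 + (-5)²*(-33))*(-89) = (-6 + 25*(-33))*(-89) = (-6 - 825)*(-89) = -831*(-89) = 73959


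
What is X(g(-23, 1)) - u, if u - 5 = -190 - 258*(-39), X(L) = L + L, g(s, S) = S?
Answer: -9875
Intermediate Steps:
X(L) = 2*L
u = 9877 (u = 5 + (-190 - 258*(-39)) = 5 + (-190 + 10062) = 5 + 9872 = 9877)
X(g(-23, 1)) - u = 2*1 - 1*9877 = 2 - 9877 = -9875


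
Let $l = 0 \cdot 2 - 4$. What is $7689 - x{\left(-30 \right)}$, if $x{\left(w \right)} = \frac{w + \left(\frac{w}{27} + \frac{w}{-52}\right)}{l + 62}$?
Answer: $\frac{104362253}{13572} \approx 7689.5$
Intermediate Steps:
$l = -4$ ($l = 0 - 4 = -4$)
$x{\left(w \right)} = \frac{1429 w}{81432}$ ($x{\left(w \right)} = \frac{w + \left(\frac{w}{27} + \frac{w}{-52}\right)}{-4 + 62} = \frac{w + \left(w \frac{1}{27} + w \left(- \frac{1}{52}\right)\right)}{58} = \left(w + \left(\frac{w}{27} - \frac{w}{52}\right)\right) \frac{1}{58} = \left(w + \frac{25 w}{1404}\right) \frac{1}{58} = \frac{1429 w}{1404} \cdot \frac{1}{58} = \frac{1429 w}{81432}$)
$7689 - x{\left(-30 \right)} = 7689 - \frac{1429}{81432} \left(-30\right) = 7689 - - \frac{7145}{13572} = 7689 + \frac{7145}{13572} = \frac{104362253}{13572}$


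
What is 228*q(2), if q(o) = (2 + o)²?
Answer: 3648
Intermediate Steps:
228*q(2) = 228*(2 + 2)² = 228*4² = 228*16 = 3648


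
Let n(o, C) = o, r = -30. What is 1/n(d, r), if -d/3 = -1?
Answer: ⅓ ≈ 0.33333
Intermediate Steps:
d = 3 (d = -3*(-1) = 3)
1/n(d, r) = 1/3 = ⅓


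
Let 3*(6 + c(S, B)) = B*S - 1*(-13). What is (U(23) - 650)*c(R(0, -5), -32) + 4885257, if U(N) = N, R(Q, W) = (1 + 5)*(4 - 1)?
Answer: 5006686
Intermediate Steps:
R(Q, W) = 18 (R(Q, W) = 6*3 = 18)
c(S, B) = -5/3 + B*S/3 (c(S, B) = -6 + (B*S - 1*(-13))/3 = -6 + (B*S + 13)/3 = -6 + (13 + B*S)/3 = -6 + (13/3 + B*S/3) = -5/3 + B*S/3)
(U(23) - 650)*c(R(0, -5), -32) + 4885257 = (23 - 650)*(-5/3 + (1/3)*(-32)*18) + 4885257 = -627*(-5/3 - 192) + 4885257 = -627*(-581/3) + 4885257 = 121429 + 4885257 = 5006686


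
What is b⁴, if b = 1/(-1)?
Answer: 1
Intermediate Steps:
b = -1 (b = 1*(-1) = -1)
b⁴ = (-1)⁴ = 1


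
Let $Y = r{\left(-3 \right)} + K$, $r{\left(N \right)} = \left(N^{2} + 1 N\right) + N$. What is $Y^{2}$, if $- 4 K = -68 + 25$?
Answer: $\frac{3025}{16} \approx 189.06$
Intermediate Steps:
$K = \frac{43}{4}$ ($K = - \frac{-68 + 25}{4} = \left(- \frac{1}{4}\right) \left(-43\right) = \frac{43}{4} \approx 10.75$)
$r{\left(N \right)} = N^{2} + 2 N$ ($r{\left(N \right)} = \left(N^{2} + N\right) + N = \left(N + N^{2}\right) + N = N^{2} + 2 N$)
$Y = \frac{55}{4}$ ($Y = - 3 \left(2 - 3\right) + \frac{43}{4} = \left(-3\right) \left(-1\right) + \frac{43}{4} = 3 + \frac{43}{4} = \frac{55}{4} \approx 13.75$)
$Y^{2} = \left(\frac{55}{4}\right)^{2} = \frac{3025}{16}$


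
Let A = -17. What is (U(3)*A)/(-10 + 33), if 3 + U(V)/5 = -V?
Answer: 510/23 ≈ 22.174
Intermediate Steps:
U(V) = -15 - 5*V (U(V) = -15 + 5*(-V) = -15 - 5*V)
(U(3)*A)/(-10 + 33) = ((-15 - 5*3)*(-17))/(-10 + 33) = ((-15 - 15)*(-17))/23 = -30*(-17)*(1/23) = 510*(1/23) = 510/23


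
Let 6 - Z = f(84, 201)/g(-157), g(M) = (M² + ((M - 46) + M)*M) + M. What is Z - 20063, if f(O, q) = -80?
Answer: -406214401/20253 ≈ -20057.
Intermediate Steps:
g(M) = M + M² + M*(-46 + 2*M) (g(M) = (M² + ((-46 + M) + M)*M) + M = (M² + (-46 + 2*M)*M) + M = (M² + M*(-46 + 2*M)) + M = M + M² + M*(-46 + 2*M))
Z = 121538/20253 (Z = 6 - (-80)/(3*(-157)*(-15 - 157)) = 6 - (-80)/(3*(-157)*(-172)) = 6 - (-80)/81012 = 6 - 1*(-20/20253) = 6 + 20/20253 = 121538/20253 ≈ 6.0010)
Z - 20063 = 121538/20253 - 20063 = -406214401/20253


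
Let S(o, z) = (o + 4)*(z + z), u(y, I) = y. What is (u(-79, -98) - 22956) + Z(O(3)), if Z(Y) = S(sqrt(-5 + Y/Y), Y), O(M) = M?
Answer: -23011 + 12*I ≈ -23011.0 + 12.0*I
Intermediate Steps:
S(o, z) = 2*z*(4 + o) (S(o, z) = (4 + o)*(2*z) = 2*z*(4 + o))
Z(Y) = 2*Y*(4 + 2*I) (Z(Y) = 2*Y*(4 + sqrt(-5 + Y/Y)) = 2*Y*(4 + sqrt(-5 + 1)) = 2*Y*(4 + sqrt(-4)) = 2*Y*(4 + 2*I))
(u(-79, -98) - 22956) + Z(O(3)) = (-79 - 22956) + 4*3*(2 + I) = -23035 + (24 + 12*I) = -23011 + 12*I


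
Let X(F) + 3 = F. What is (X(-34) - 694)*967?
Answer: -706877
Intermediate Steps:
X(F) = -3 + F
(X(-34) - 694)*967 = ((-3 - 34) - 694)*967 = (-37 - 694)*967 = -731*967 = -706877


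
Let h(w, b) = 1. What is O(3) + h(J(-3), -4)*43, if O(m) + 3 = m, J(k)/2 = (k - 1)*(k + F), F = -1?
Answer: 43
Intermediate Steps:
J(k) = 2*(-1 + k)**2 (J(k) = 2*((k - 1)*(k - 1)) = 2*((-1 + k)*(-1 + k)) = 2*(-1 + k)**2)
O(m) = -3 + m
O(3) + h(J(-3), -4)*43 = (-3 + 3) + 1*43 = 0 + 43 = 43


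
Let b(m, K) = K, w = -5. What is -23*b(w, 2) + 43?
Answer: -3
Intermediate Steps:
-23*b(w, 2) + 43 = -23*2 + 43 = -46 + 43 = -3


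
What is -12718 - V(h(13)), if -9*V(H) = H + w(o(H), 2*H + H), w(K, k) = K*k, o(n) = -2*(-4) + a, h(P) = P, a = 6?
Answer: -113903/9 ≈ -12656.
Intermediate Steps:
o(n) = 14 (o(n) = -2*(-4) + 6 = 8 + 6 = 14)
V(H) = -43*H/9 (V(H) = -(H + 14*(2*H + H))/9 = -(H + 14*(3*H))/9 = -(H + 42*H)/9 = -43*H/9)
-12718 - V(h(13)) = -12718 - (-43)*13/9 = -12718 - 1*(-559/9) = -12718 + 559/9 = -113903/9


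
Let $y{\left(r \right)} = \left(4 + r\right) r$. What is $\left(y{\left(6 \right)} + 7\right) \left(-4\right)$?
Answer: $-268$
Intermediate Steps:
$y{\left(r \right)} = r \left(4 + r\right)$
$\left(y{\left(6 \right)} + 7\right) \left(-4\right) = \left(6 \left(4 + 6\right) + 7\right) \left(-4\right) = \left(6 \cdot 10 + 7\right) \left(-4\right) = \left(60 + 7\right) \left(-4\right) = 67 \left(-4\right) = -268$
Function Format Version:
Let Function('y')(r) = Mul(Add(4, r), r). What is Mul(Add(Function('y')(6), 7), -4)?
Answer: -268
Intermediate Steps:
Function('y')(r) = Mul(r, Add(4, r))
Mul(Add(Function('y')(6), 7), -4) = Mul(Add(Mul(6, Add(4, 6)), 7), -4) = Mul(Add(Mul(6, 10), 7), -4) = Mul(Add(60, 7), -4) = Mul(67, -4) = -268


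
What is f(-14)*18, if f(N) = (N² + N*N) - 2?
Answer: 7020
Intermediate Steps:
f(N) = -2 + 2*N² (f(N) = (N² + N²) - 2 = 2*N² - 2 = -2 + 2*N²)
f(-14)*18 = (-2 + 2*(-14)²)*18 = (-2 + 2*196)*18 = (-2 + 392)*18 = 390*18 = 7020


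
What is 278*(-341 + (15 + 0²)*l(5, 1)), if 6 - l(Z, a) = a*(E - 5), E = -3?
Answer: -36418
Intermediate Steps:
l(Z, a) = 6 + 8*a (l(Z, a) = 6 - a*(-3 - 5) = 6 - a*(-8) = 6 - (-8)*a = 6 + 8*a)
278*(-341 + (15 + 0²)*l(5, 1)) = 278*(-341 + (15 + 0²)*(6 + 8*1)) = 278*(-341 + (15 + 0)*(6 + 8)) = 278*(-341 + 15*14) = 278*(-341 + 210) = 278*(-131) = -36418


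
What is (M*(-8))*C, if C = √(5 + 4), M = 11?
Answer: -264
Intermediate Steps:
C = 3 (C = √9 = 3)
(M*(-8))*C = (11*(-8))*3 = -88*3 = -264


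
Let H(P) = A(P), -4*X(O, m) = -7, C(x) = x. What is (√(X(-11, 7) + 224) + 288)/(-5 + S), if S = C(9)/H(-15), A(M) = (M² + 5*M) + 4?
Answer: -44352/761 - 77*√903/761 ≈ -61.322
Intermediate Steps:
A(M) = 4 + M² + 5*M
X(O, m) = 7/4 (X(O, m) = -¼*(-7) = 7/4)
H(P) = 4 + P² + 5*P
S = 9/154 (S = 9/(4 + (-15)² + 5*(-15)) = 9/(4 + 225 - 75) = 9/154 ≈ 0.058442)
(√(X(-11, 7) + 224) + 288)/(-5 + S) = (√(7/4 + 224) + 288)/(-5 + 9/154) = (√(903/4) + 288)/(-761/154) = (√903/2 + 288)*(-154/761) = (288 + √903/2)*(-154/761) = -44352/761 - 77*√903/761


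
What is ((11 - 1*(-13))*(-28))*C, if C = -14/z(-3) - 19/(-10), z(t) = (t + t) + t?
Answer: -34832/15 ≈ -2322.1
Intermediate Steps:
z(t) = 3*t (z(t) = 2*t + t = 3*t)
C = 311/90 (C = -14/(3*(-3)) - 19/(-10) = -14/(-9) - 19*(-⅒) = -14*(-⅑) + 19/10 = 14/9 + 19/10 = 311/90 ≈ 3.4556)
((11 - 1*(-13))*(-28))*C = ((11 - 1*(-13))*(-28))*(311/90) = ((11 + 13)*(-28))*(311/90) = (24*(-28))*(311/90) = -672*311/90 = -34832/15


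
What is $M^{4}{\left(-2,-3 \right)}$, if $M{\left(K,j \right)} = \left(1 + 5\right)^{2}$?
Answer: $1679616$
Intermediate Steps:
$M{\left(K,j \right)} = 36$ ($M{\left(K,j \right)} = 6^{2} = 36$)
$M^{4}{\left(-2,-3 \right)} = 36^{4} = 1679616$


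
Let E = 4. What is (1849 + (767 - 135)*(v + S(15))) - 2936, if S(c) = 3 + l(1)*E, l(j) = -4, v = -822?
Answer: -528807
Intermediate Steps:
S(c) = -13 (S(c) = 3 - 4*4 = 3 - 16 = -13)
(1849 + (767 - 135)*(v + S(15))) - 2936 = (1849 + (767 - 135)*(-822 - 13)) - 2936 = (1849 + 632*(-835)) - 2936 = (1849 - 527720) - 2936 = -525871 - 2936 = -528807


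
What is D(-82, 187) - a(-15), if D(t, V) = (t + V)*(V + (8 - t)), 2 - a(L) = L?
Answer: 29068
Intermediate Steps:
a(L) = 2 - L
D(t, V) = (V + t)*(8 + V - t)
D(-82, 187) - a(-15) = (187² - 1*(-82)² + 8*187 + 8*(-82)) - (2 - 1*(-15)) = (34969 - 1*6724 + 1496 - 656) - (2 + 15) = (34969 - 6724 + 1496 - 656) - 1*17 = 29085 - 17 = 29068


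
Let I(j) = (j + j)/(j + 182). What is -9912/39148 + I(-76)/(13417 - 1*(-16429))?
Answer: -1960269188/7740724253 ≈ -0.25324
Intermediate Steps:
I(j) = 2*j/(182 + j) (I(j) = (2*j)/(182 + j) = 2*j/(182 + j))
-9912/39148 + I(-76)/(13417 - 1*(-16429)) = -9912/39148 + (2*(-76)/(182 - 76))/(13417 - 1*(-16429)) = -9912*1/39148 + (2*(-76)/106)/(13417 + 16429) = -2478/9787 + (2*(-76)*(1/106))/29846 = -2478/9787 - 76/53*1/29846 = -2478/9787 - 38/790919 = -1960269188/7740724253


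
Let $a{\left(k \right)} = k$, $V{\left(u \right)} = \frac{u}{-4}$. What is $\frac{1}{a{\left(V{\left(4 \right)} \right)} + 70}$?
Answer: $\frac{1}{69} \approx 0.014493$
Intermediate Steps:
$V{\left(u \right)} = - \frac{u}{4}$ ($V{\left(u \right)} = u \left(- \frac{1}{4}\right) = - \frac{u}{4}$)
$\frac{1}{a{\left(V{\left(4 \right)} \right)} + 70} = \frac{1}{\left(- \frac{1}{4}\right) 4 + 70} = \frac{1}{-1 + 70} = \frac{1}{69}$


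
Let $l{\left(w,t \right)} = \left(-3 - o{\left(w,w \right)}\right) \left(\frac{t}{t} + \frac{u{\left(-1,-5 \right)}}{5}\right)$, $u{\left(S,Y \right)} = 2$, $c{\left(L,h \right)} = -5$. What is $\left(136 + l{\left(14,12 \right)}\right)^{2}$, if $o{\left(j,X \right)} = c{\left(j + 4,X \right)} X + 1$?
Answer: $\frac{1304164}{25} \approx 52167.0$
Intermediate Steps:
$o{\left(j,X \right)} = 1 - 5 X$ ($o{\left(j,X \right)} = - 5 X + 1 = 1 - 5 X$)
$l{\left(w,t \right)} = - \frac{28}{5} + 7 w$ ($l{\left(w,t \right)} = \left(-3 - \left(1 - 5 w\right)\right) \left(\frac{t}{t} + \frac{2}{5}\right) = \left(-3 + \left(-1 + 5 w\right)\right) \left(1 + 2 \cdot \frac{1}{5}\right) = \left(-4 + 5 w\right) \left(1 + \frac{2}{5}\right) = \left(-4 + 5 w\right) \frac{7}{5} = - \frac{28}{5} + 7 w$)
$\left(136 + l{\left(14,12 \right)}\right)^{2} = \left(136 + \left(- \frac{28}{5} + 7 \cdot 14\right)\right)^{2} = \left(136 + \left(- \frac{28}{5} + 98\right)\right)^{2} = \left(136 + \frac{462}{5}\right)^{2} = \left(\frac{1142}{5}\right)^{2} = \frac{1304164}{25}$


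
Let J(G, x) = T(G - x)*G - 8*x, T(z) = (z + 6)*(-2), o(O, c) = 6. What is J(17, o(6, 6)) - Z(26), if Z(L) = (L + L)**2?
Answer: -3330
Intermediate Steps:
T(z) = -12 - 2*z (T(z) = (6 + z)*(-2) = -12 - 2*z)
J(G, x) = -8*x + G*(-12 - 2*G + 2*x) (J(G, x) = (-12 - 2*(G - x))*G - 8*x = (-12 + (-2*G + 2*x))*G - 8*x = (-12 - 2*G + 2*x)*G - 8*x = G*(-12 - 2*G + 2*x) - 8*x = -8*x + G*(-12 - 2*G + 2*x))
Z(L) = 4*L**2 (Z(L) = (2*L)**2 = 4*L**2)
J(17, o(6, 6)) - Z(26) = (-8*6 - 2*17*(6 + 17 - 1*6)) - 4*26**2 = (-48 - 2*17*(6 + 17 - 6)) - 4*676 = (-48 - 2*17*17) - 1*2704 = (-48 - 578) - 2704 = -626 - 2704 = -3330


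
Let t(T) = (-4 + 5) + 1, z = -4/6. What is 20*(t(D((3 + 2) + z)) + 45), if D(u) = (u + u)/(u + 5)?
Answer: 940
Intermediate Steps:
z = -⅔ (z = -4*⅙ = -⅔ ≈ -0.66667)
D(u) = 2*u/(5 + u) (D(u) = (2*u)/(5 + u) = 2*u/(5 + u))
t(T) = 2 (t(T) = 1 + 1 = 2)
20*(t(D((3 + 2) + z)) + 45) = 20*(2 + 45) = 20*47 = 940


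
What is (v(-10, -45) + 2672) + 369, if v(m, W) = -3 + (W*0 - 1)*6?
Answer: 3032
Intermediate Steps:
v(m, W) = -9 (v(m, W) = -3 + (0 - 1)*6 = -3 - 1*6 = -3 - 6 = -9)
(v(-10, -45) + 2672) + 369 = (-9 + 2672) + 369 = 2663 + 369 = 3032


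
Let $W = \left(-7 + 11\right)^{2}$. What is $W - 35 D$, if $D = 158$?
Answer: $-5514$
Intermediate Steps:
$W = 16$ ($W = 4^{2} = 16$)
$W - 35 D = 16 - 5530 = -5514$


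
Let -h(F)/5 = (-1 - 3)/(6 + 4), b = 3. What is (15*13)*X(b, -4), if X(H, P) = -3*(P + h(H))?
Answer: 1170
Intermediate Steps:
h(F) = 2 (h(F) = -5*(-1 - 3)/(6 + 4) = -(-20)/10 = -5*(-2/5) = 2)
X(H, P) = -6 - 3*P (X(H, P) = -3*(P + 2) = -3*(2 + P) = -6 - 3*P)
(15*13)*X(b, -4) = (15*13)*(-6 - 3*(-4)) = 195*(-6 + 12) = 195*6 = 1170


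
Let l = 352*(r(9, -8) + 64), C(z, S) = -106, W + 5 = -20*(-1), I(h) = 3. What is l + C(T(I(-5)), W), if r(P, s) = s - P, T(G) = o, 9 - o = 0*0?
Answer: 16438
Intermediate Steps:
o = 9 (o = 9 - 0*0 = 9 - 1*0 = 9 + 0 = 9)
T(G) = 9
W = 15 (W = -5 - 20*(-1) = -5 + 20 = 15)
l = 16544 (l = 352*((-8 - 1*9) + 64) = 352*((-8 - 9) + 64) = 352*(-17 + 64) = 352*47 = 16544)
l + C(T(I(-5)), W) = 16544 - 106 = 16438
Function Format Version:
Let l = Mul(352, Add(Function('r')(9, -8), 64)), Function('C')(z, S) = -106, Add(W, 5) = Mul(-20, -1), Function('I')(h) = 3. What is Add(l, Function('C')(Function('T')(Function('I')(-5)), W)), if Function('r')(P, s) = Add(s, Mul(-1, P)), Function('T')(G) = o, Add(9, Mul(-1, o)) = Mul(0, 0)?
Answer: 16438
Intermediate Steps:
o = 9 (o = Add(9, Mul(-1, Mul(0, 0))) = Add(9, Mul(-1, 0)) = Add(9, 0) = 9)
Function('T')(G) = 9
W = 15 (W = Add(-5, Mul(-20, -1)) = Add(-5, 20) = 15)
l = 16544 (l = Mul(352, Add(Add(-8, Mul(-1, 9)), 64)) = Mul(352, Add(Add(-8, -9), 64)) = Mul(352, Add(-17, 64)) = Mul(352, 47) = 16544)
Add(l, Function('C')(Function('T')(Function('I')(-5)), W)) = Add(16544, -106) = 16438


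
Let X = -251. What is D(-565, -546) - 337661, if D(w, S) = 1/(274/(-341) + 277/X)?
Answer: -55116828282/163231 ≈ -3.3766e+5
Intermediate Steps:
D(w, S) = -85591/163231 (D(w, S) = 1/(274/(-341) + 277/(-251)) = 1/(274*(-1/341) + 277*(-1/251)) = 1/(-274/341 - 277/251) = 1/(-163231/85591) = -85591/163231)
D(-565, -546) - 337661 = -85591/163231 - 337661 = -55116828282/163231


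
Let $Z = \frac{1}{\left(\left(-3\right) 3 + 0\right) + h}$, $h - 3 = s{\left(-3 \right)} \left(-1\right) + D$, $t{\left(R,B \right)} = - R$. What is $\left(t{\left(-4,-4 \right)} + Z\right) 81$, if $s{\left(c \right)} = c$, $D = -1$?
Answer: $\frac{1215}{4} \approx 303.75$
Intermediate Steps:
$h = 5$ ($h = 3 - -2 = 3 + \left(3 - 1\right) = 3 + 2 = 5$)
$Z = - \frac{1}{4}$ ($Z = \frac{1}{\left(\left(-3\right) 3 + 0\right) + 5} = \frac{1}{\left(-9 + 0\right) + 5} = \frac{1}{-9 + 5} = \frac{1}{-4} = - \frac{1}{4} \approx -0.25$)
$\left(t{\left(-4,-4 \right)} + Z\right) 81 = \left(\left(-1\right) \left(-4\right) - \frac{1}{4}\right) 81 = \left(4 - \frac{1}{4}\right) 81 = \frac{15}{4} \cdot 81 = \frac{1215}{4}$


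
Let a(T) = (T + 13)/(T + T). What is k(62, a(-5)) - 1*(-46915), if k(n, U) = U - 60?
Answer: 234271/5 ≈ 46854.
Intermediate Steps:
a(T) = (13 + T)/(2*T) (a(T) = (13 + T)/((2*T)) = (13 + T)*(1/(2*T)) = (13 + T)/(2*T))
k(n, U) = -60 + U
k(62, a(-5)) - 1*(-46915) = (-60 + (½)*(13 - 5)/(-5)) - 1*(-46915) = (-60 + (½)*(-⅕)*8) + 46915 = (-60 - ⅘) + 46915 = -304/5 + 46915 = 234271/5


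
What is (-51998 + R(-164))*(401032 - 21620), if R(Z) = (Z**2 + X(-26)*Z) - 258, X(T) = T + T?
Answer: -6386262784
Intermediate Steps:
X(T) = 2*T
R(Z) = -258 + Z**2 - 52*Z (R(Z) = (Z**2 + (2*(-26))*Z) - 258 = (Z**2 - 52*Z) - 258 = -258 + Z**2 - 52*Z)
(-51998 + R(-164))*(401032 - 21620) = (-51998 + (-258 + (-164)**2 - 52*(-164)))*(401032 - 21620) = (-51998 + (-258 + 26896 + 8528))*379412 = (-51998 + 35166)*379412 = -16832*379412 = -6386262784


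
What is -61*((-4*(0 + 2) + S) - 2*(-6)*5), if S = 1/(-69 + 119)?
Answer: -158661/50 ≈ -3173.2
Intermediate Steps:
S = 1/50 ≈ 0.020000
-61*((-4*(0 + 2) + S) - 2*(-6)*5) = -61*((-4*(0 + 2) + 1/50) - 2*(-6)*5) = -61*((-4*2 + 1/50) + 12*5) = -61*((-8 + 1/50) + 60) = -61*(-399/50 + 60) = -61*2601/50 = -158661/50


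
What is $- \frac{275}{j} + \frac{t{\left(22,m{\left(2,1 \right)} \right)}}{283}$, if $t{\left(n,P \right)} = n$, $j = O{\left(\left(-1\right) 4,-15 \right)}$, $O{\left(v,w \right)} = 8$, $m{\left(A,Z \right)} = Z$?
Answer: $- \frac{77649}{2264} \approx -34.297$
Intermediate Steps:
$j = 8$
$- \frac{275}{j} + \frac{t{\left(22,m{\left(2,1 \right)} \right)}}{283} = - \frac{275}{8} + \frac{22}{283} = - \frac{77649}{2264}$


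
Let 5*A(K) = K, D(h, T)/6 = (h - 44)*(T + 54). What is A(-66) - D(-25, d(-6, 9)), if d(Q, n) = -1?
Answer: 109644/5 ≈ 21929.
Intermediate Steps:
D(h, T) = 6*(-44 + h)*(54 + T) (D(h, T) = 6*((h - 44)*(T + 54)) = 6*((-44 + h)*(54 + T)) = 6*(-44 + h)*(54 + T))
A(K) = K/5
A(-66) - D(-25, d(-6, 9)) = (1/5)*(-66) - (-14256 - 264*(-1) + 324*(-25) + 6*(-1)*(-25)) = -66/5 - (-14256 + 264 - 8100 + 150) = -66/5 - 1*(-21942) = -66/5 + 21942 = 109644/5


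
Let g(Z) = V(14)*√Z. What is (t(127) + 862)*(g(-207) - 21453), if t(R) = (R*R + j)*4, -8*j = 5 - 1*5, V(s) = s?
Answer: -1402554234 + 2745876*I*√23 ≈ -1.4026e+9 + 1.3169e+7*I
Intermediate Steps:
j = 0 (j = -(5 - 1*5)/8 = -(5 - 5)/8 = -⅛*0 = 0)
g(Z) = 14*√Z
t(R) = 4*R² (t(R) = (R*R + 0)*4 = (R² + 0)*4 = R²*4 = 4*R²)
(t(127) + 862)*(g(-207) - 21453) = (4*127² + 862)*(14*√(-207) - 21453) = (4*16129 + 862)*(14*(3*I*√23) - 21453) = (64516 + 862)*(42*I*√23 - 21453) = 65378*(-21453 + 42*I*√23) = -1402554234 + 2745876*I*√23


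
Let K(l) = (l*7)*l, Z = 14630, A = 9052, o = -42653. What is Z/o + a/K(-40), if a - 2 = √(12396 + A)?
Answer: -81885347/238856800 + √5362/5600 ≈ -0.32975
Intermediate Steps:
a = 2 + 2*√5362 (a = 2 + √(12396 + 9052) = 2 + √21448 = 2 + 2*√5362 ≈ 148.45)
K(l) = 7*l² (K(l) = (7*l)*l = 7*l²)
Z/o + a/K(-40) = 14630/(-42653) + (2 + 2*√5362)/((7*(-40)²)) = 14630*(-1/42653) + (2 + 2*√5362)/((7*1600)) = -14630/42653 + (2 + 2*√5362)/11200 = -14630/42653 + (2 + 2*√5362)*(1/11200) = -14630/42653 + (1/5600 + √5362/5600) = -81885347/238856800 + √5362/5600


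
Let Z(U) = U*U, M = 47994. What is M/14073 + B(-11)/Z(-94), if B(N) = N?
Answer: 141306727/41449676 ≈ 3.4091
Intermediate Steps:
Z(U) = U²
M/14073 + B(-11)/Z(-94) = 47994/14073 - 11/((-94)²) = 47994*(1/14073) - 11/8836 = 15998/4691 - 11*1/8836 = 15998/4691 - 11/8836 = 141306727/41449676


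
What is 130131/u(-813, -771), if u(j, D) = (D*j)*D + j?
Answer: -43377/161093782 ≈ -0.00026927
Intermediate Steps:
u(j, D) = j + j*D² (u(j, D) = j*D² + j = j + j*D²)
130131/u(-813, -771) = 130131/((-813*(1 + (-771)²))) = 130131/((-813*(1 + 594441))) = 130131/((-813*594442)) = 130131/(-483281346) = 130131*(-1/483281346) = -43377/161093782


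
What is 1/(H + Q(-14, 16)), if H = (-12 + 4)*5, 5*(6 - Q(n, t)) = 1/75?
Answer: -375/12751 ≈ -0.029409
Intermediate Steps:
Q(n, t) = 2249/375 (Q(n, t) = 6 - ⅕/75 = 6 - ⅕*1/75 = 6 - 1/375 = 2249/375)
H = -40 (H = -8*5 = -40)
1/(H + Q(-14, 16)) = 1/(-40 + 2249/375) = 1/(-12751/375) = -375/12751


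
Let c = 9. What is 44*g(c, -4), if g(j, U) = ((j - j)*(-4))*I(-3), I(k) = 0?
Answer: 0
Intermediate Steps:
g(j, U) = 0 (g(j, U) = ((j - j)*(-4))*0 = (0*(-4))*0 = 0*0 = 0)
44*g(c, -4) = 44*0 = 0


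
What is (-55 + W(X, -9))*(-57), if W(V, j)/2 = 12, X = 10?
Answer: 1767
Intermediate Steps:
W(V, j) = 24 (W(V, j) = 2*12 = 24)
(-55 + W(X, -9))*(-57) = (-55 + 24)*(-57) = -31*(-57) = 1767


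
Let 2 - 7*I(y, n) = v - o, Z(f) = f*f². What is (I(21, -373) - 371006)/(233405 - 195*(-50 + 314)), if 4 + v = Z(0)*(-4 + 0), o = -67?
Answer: -2597103/1273475 ≈ -2.0394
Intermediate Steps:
Z(f) = f³
v = -4 (v = -4 + 0³*(-4 + 0) = -4 + 0*(-4) = -4 + 0 = -4)
I(y, n) = -61/7 (I(y, n) = 2/7 - (-4 - 1*(-67))/7 = 2/7 - (-4 + 67)/7 = 2/7 - ⅐*63 = 2/7 - 9 = -61/7)
(I(21, -373) - 371006)/(233405 - 195*(-50 + 314)) = (-61/7 - 371006)/(233405 - 195*(-50 + 314)) = -2597103/(7*(233405 - 195*264)) = -2597103/(7*(233405 - 51480)) = -2597103/7/181925 = -2597103/7*1/181925 = -2597103/1273475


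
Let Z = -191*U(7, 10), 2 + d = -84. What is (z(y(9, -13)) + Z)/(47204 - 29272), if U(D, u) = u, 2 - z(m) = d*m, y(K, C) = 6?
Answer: -348/4483 ≈ -0.077627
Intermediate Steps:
d = -86 (d = -2 - 84 = -86)
z(m) = 2 + 86*m (z(m) = 2 - (-86)*m = 2 + 86*m)
Z = -1910 (Z = -191*10 = -1910)
(z(y(9, -13)) + Z)/(47204 - 29272) = ((2 + 86*6) - 1910)/(47204 - 29272) = ((2 + 516) - 1910)/17932 = (518 - 1910)*(1/17932) = -1392*1/17932 = -348/4483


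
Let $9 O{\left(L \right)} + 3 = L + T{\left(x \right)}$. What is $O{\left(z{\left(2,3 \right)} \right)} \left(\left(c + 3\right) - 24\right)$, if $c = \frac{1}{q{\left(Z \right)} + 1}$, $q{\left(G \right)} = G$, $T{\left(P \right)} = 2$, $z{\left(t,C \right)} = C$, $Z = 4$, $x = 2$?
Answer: $- \frac{208}{45} \approx -4.6222$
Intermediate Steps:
$c = \frac{1}{5}$ ($c = \frac{1}{4 + 1} = \frac{1}{5} \approx 0.2$)
$O{\left(L \right)} = - \frac{1}{9} + \frac{L}{9}$ ($O{\left(L \right)} = - \frac{1}{3} + \frac{L + 2}{9} = - \frac{1}{3} + \frac{2 + L}{9} = - \frac{1}{3} + \left(\frac{2}{9} + \frac{L}{9}\right) = - \frac{1}{9} + \frac{L}{9}$)
$O{\left(z{\left(2,3 \right)} \right)} \left(\left(c + 3\right) - 24\right) = \left(- \frac{1}{9} + \frac{1}{9} \cdot 3\right) \left(\left(\frac{1}{5} + 3\right) - 24\right) = \left(- \frac{1}{9} + \frac{1}{3}\right) \left(\frac{16}{5} - 24\right) = \frac{2}{9} \left(- \frac{104}{5}\right) = - \frac{208}{45}$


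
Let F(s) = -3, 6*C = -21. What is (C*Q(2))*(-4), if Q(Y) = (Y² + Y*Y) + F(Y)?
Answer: 70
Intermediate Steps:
C = -7/2 (C = (⅙)*(-21) = -7/2 ≈ -3.5000)
Q(Y) = -3 + 2*Y² (Q(Y) = (Y² + Y*Y) - 3 = (Y² + Y²) - 3 = 2*Y² - 3 = -3 + 2*Y²)
(C*Q(2))*(-4) = -7*(-3 + 2*2²)/2*(-4) = -7*(-3 + 2*4)/2*(-4) = -7*(-3 + 8)/2*(-4) = -7/2*5*(-4) = -35/2*(-4) = 70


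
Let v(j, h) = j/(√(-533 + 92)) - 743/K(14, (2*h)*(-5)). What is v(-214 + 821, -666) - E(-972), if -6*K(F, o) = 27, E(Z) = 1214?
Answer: -9440/9 - 607*I/21 ≈ -1048.9 - 28.905*I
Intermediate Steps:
K(F, o) = -9/2 (K(F, o) = -⅙*27 = -9/2)
v(j, h) = 1486/9 - I*j/21 (v(j, h) = j/(√(-533 + 92)) - 743/(-9/2) = j/(√(-441)) - 743*(-2/9) = j/((21*I)) + 1486/9 = j*(-I/21) + 1486/9 = -I*j/21 + 1486/9 = 1486/9 - I*j/21)
v(-214 + 821, -666) - E(-972) = (1486/9 - I*(-214 + 821)/21) - 1*1214 = (1486/9 - 1/21*I*607) - 1214 = (1486/9 - 607*I/21) - 1214 = -9440/9 - 607*I/21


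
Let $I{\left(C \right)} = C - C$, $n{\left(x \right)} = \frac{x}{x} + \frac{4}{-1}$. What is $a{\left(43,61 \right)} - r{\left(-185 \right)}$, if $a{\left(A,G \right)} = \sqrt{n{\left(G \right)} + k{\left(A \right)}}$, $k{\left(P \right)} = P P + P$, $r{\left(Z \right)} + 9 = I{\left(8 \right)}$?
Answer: $9 + \sqrt{1889} \approx 52.463$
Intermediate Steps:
$n{\left(x \right)} = -3$ ($n{\left(x \right)} = 1 + 4 \left(-1\right) = 1 - 4 = -3$)
$I{\left(C \right)} = 0$
$r{\left(Z \right)} = -9$ ($r{\left(Z \right)} = -9 + 0 = -9$)
$k{\left(P \right)} = P + P^{2}$ ($k{\left(P \right)} = P^{2} + P = P + P^{2}$)
$a{\left(A,G \right)} = \sqrt{-3 + A \left(1 + A\right)}$
$a{\left(43,61 \right)} - r{\left(-185 \right)} = \sqrt{-3 + 43 \left(1 + 43\right)} - -9 = \sqrt{-3 + 43 \cdot 44} + 9 = \sqrt{-3 + 1892} + 9 = \sqrt{1889} + 9 = 9 + \sqrt{1889}$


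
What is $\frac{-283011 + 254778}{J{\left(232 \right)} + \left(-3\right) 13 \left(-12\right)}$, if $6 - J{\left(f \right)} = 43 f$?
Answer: $\frac{28233}{9502} \approx 2.9713$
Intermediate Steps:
$J{\left(f \right)} = 6 - 43 f$
$\frac{-283011 + 254778}{J{\left(232 \right)} + \left(-3\right) 13 \left(-12\right)} = \frac{-283011 + 254778}{\left(6 - 9976\right) + \left(-3\right) 13 \left(-12\right)} = - \frac{28233}{\left(6 - 9976\right) - -468} = - \frac{28233}{-9970 + 468} = - \frac{28233}{-9502} = \left(-28233\right) \left(- \frac{1}{9502}\right) = \frac{28233}{9502}$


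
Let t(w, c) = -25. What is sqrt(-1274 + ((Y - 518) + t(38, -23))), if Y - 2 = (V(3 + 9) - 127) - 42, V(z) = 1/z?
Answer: I*sqrt(71421)/6 ≈ 44.541*I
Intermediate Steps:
Y = -2003/12 (Y = 2 + ((1/(3 + 9) - 127) - 42) = 2 + ((1/12 - 127) - 42) = 2 + (-1523/12 - 42) = 2 - 2027/12 = -2003/12 ≈ -166.92)
sqrt(-1274 + ((Y - 518) + t(38, -23))) = sqrt(-1274 + ((-2003/12 - 518) - 25)) = sqrt(-1274 + (-8219/12 - 25)) = sqrt(-1274 - 8519/12) = sqrt(-23807/12) = I*sqrt(71421)/6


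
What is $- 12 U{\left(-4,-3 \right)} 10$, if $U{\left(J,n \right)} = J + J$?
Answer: $960$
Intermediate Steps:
$U{\left(J,n \right)} = 2 J$
$- 12 U{\left(-4,-3 \right)} 10 = - 12 \cdot 2 \left(-4\right) 10 = \left(-12\right) \left(-8\right) 10 = 96 \cdot 10 = 960$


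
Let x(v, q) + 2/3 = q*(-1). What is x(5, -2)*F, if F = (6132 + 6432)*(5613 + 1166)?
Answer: 113561808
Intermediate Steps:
F = 85171356 (F = 12564*6779 = 85171356)
x(v, q) = -⅔ - q (x(v, q) = -⅔ + q*(-1) = -⅔ - q)
x(5, -2)*F = (-⅔ - 1*(-2))*85171356 = (-⅔ + 2)*85171356 = (4/3)*85171356 = 113561808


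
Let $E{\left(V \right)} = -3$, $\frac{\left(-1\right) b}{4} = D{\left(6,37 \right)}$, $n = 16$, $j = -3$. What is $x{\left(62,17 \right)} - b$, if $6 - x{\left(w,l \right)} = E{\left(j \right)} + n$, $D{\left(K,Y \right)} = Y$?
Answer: $141$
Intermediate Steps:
$b = -148$ ($b = \left(-4\right) 37 = -148$)
$x{\left(w,l \right)} = -7$ ($x{\left(w,l \right)} = 6 - \left(-3 + 16\right) = 6 - 13 = -7$)
$x{\left(62,17 \right)} - b = -7 - -148 = -7 + 148 = 141$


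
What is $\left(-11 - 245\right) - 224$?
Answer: $-480$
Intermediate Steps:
$\left(-11 - 245\right) - 224 = -256 - 224 = -480$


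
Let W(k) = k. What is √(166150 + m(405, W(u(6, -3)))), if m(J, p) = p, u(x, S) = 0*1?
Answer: 5*√6646 ≈ 407.62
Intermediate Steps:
u(x, S) = 0
√(166150 + m(405, W(u(6, -3)))) = √(166150 + 0) = √166150 = 5*√6646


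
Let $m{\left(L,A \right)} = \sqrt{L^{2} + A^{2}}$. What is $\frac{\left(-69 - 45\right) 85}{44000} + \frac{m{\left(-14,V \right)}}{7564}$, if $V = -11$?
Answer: $- \frac{969}{4400} + \frac{\sqrt{317}}{7564} \approx -0.21787$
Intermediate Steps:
$m{\left(L,A \right)} = \sqrt{A^{2} + L^{2}}$
$\frac{\left(-69 - 45\right) 85}{44000} + \frac{m{\left(-14,V \right)}}{7564} = \frac{\left(-69 - 45\right) 85}{44000} + \frac{\sqrt{\left(-11\right)^{2} + \left(-14\right)^{2}}}{7564} = \left(-114\right) 85 \cdot \frac{1}{44000} + \sqrt{121 + 196} \cdot \frac{1}{7564} = \left(-9690\right) \frac{1}{44000} + \sqrt{317} \cdot \frac{1}{7564} = - \frac{969}{4400} + \frac{\sqrt{317}}{7564}$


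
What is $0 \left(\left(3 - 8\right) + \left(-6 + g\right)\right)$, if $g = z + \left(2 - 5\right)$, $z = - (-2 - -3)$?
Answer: $0$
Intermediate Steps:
$z = -1$ ($z = - (-2 + 3) = \left(-1\right) 1 = -1$)
$g = -4$ ($g = -1 + \left(2 - 5\right) = -1 - 3 = -4$)
$0 \left(\left(3 - 8\right) + \left(-6 + g\right)\right) = 0 \left(\left(3 - 8\right) - 10\right) = 0 \left(-5 - 10\right) = 0 \left(-15\right) = 0$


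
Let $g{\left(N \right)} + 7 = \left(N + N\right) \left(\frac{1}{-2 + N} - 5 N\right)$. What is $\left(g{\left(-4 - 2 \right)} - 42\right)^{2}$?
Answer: $\frac{664225}{4} \approx 1.6606 \cdot 10^{5}$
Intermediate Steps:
$g{\left(N \right)} = -7 + 2 N \left(\frac{1}{-2 + N} - 5 N\right)$ ($g{\left(N \right)} = -7 + \left(N + N\right) \left(\frac{1}{-2 + N} - 5 N\right) = -7 + 2 N \left(\frac{1}{-2 + N} - 5 N\right)$)
$\left(g{\left(-4 - 2 \right)} - 42\right)^{2} = \left(\frac{14 - 10 \left(-4 - 2\right)^{3} - 5 \left(-4 - 2\right) + 20 \left(-4 - 2\right)^{2}}{-2 - 6} - 42\right)^{2} = \left(\frac{14 - 10 \left(-6\right)^{3} - -30 + 20 \left(-6\right)^{2}}{-2 - 6} - 42\right)^{2} = \left(\frac{14 - -2160 + 30 + 20 \cdot 36}{-8} - 42\right)^{2} = \left(- \frac{14 + 2160 + 30 + 720}{8} - 42\right)^{2} = \left(\left(- \frac{1}{8}\right) 2924 - 42\right)^{2} = \left(- \frac{731}{2} - 42\right)^{2} = \left(- \frac{815}{2}\right)^{2} = \frac{664225}{4}$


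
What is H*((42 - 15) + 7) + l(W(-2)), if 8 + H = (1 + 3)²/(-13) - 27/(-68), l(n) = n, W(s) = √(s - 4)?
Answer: -7809/26 + I*√6 ≈ -300.35 + 2.4495*I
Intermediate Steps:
W(s) = √(-4 + s)
H = -7809/884 (H = -8 + ((1 + 3)²/(-13) - 27/(-68)) = -8 + (4²*(-1/13) - 27*(-1/68)) = -8 + (16*(-1/13) + 27/68) = -8 + (-16/13 + 27/68) = -8 - 737/884 = -7809/884 ≈ -8.8337)
H*((42 - 15) + 7) + l(W(-2)) = -7809*((42 - 15) + 7)/884 + √(-4 - 2) = -7809*(27 + 7)/884 + √(-6) = -7809/884*34 + I*√6 = -7809/26 + I*√6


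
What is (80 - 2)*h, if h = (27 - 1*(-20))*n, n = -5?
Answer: -18330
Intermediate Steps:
h = -235 (h = (27 - 1*(-20))*(-5) = (27 + 20)*(-5) = 47*(-5) = -235)
(80 - 2)*h = (80 - 2)*(-235) = 78*(-235) = -18330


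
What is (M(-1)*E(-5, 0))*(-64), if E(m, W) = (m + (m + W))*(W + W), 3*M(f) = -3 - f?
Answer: 0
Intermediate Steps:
M(f) = -1 - f/3 (M(f) = (-3 - f)/3 = -1 - f/3)
E(m, W) = 2*W*(W + 2*m) (E(m, W) = (m + (W + m))*(2*W) = (W + 2*m)*(2*W) = 2*W*(W + 2*m))
(M(-1)*E(-5, 0))*(-64) = ((-1 - ⅓*(-1))*(2*0*(0 + 2*(-5))))*(-64) = ((-1 + ⅓)*(2*0*(0 - 10)))*(-64) = -4*0*(-10)/3*(-64) = -⅔*0*(-64) = 0*(-64) = 0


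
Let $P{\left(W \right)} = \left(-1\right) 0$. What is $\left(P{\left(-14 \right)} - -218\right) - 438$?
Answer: $-220$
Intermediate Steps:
$P{\left(W \right)} = 0$
$\left(P{\left(-14 \right)} - -218\right) - 438 = \left(0 - -218\right) - 438 = \left(0 + 218\right) - 438 = 218 - 438 = -220$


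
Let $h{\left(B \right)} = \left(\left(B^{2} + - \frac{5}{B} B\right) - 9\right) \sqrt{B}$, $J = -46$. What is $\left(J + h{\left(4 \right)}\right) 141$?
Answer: $-5922$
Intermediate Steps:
$h{\left(B \right)} = \sqrt{B} \left(-14 + B^{2}\right)$ ($h{\left(B \right)} = \left(\left(B^{2} - 5\right) - 9\right) \sqrt{B} = \left(\left(-5 + B^{2}\right) - 9\right) \sqrt{B} = \left(-14 + B^{2}\right) \sqrt{B} = \sqrt{B} \left(-14 + B^{2}\right)$)
$\left(J + h{\left(4 \right)}\right) 141 = \left(-46 + \sqrt{4} \left(-14 + 4^{2}\right)\right) 141 = \left(-46 + 2 \left(-14 + 16\right)\right) 141 = \left(-46 + 2 \cdot 2\right) 141 = \left(-46 + 4\right) 141 = \left(-42\right) 141 = -5922$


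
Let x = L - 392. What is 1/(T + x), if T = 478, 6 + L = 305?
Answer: 1/385 ≈ 0.0025974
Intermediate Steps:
L = 299 (L = -6 + 305 = 299)
x = -93 (x = 299 - 392 = -93)
1/(T + x) = 1/(478 - 93) = 1/385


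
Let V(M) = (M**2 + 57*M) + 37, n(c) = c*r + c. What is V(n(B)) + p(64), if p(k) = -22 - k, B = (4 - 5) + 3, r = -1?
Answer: -49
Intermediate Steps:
B = 2 (B = -1 + 3 = 2)
n(c) = 0 (n(c) = c*(-1) + c = -c + c = 0)
V(M) = 37 + M**2 + 57*M
V(n(B)) + p(64) = (37 + 0**2 + 57*0) + (-22 - 1*64) = (37 + 0 + 0) + (-22 - 64) = 37 - 86 = -49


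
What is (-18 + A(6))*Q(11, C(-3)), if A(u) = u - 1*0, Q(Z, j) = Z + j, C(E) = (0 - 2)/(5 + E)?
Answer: -120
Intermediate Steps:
C(E) = -2/(5 + E)
A(u) = u (A(u) = u + 0 = u)
(-18 + A(6))*Q(11, C(-3)) = (-18 + 6)*(11 - 2/(5 - 3)) = -12*(11 - 2/2) = -12*(11 - 2*½) = -12*(11 - 1) = -12*10 = -120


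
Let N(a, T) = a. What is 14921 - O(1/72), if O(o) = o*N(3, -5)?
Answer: 358103/24 ≈ 14921.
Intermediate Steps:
O(o) = 3*o (O(o) = o*3 = 3*o)
14921 - O(1/72) = 14921 - 3/72 = 14921 - 1*1/24 = 14921 - 1/24 = 358103/24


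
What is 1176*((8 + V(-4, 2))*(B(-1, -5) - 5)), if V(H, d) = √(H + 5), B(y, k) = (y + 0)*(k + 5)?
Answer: -52920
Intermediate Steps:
B(y, k) = y*(5 + k)
V(H, d) = √(5 + H)
1176*((8 + V(-4, 2))*(B(-1, -5) - 5)) = 1176*((8 + √(5 - 4))*(-(5 - 5) - 5)) = 1176*((8 + √1)*(-1*0 - 5)) = 1176*((8 + 1)*(0 - 5)) = 1176*(9*(-5)) = 1176*(-45) = -52920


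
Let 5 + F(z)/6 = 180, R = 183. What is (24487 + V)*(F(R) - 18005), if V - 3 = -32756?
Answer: 140150030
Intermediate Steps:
F(z) = 1050 (F(z) = -30 + 6*180 = -30 + 1080 = 1050)
V = -32753 (V = 3 - 32756 = -32753)
(24487 + V)*(F(R) - 18005) = (24487 - 32753)*(1050 - 18005) = -8266*(-16955) = 140150030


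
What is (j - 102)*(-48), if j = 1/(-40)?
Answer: 24486/5 ≈ 4897.2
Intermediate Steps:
j = -1/40 ≈ -0.025000
(j - 102)*(-48) = (-1/40 - 102)*(-48) = -4081/40*(-48) = 24486/5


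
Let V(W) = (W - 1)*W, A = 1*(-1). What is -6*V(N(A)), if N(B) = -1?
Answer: -12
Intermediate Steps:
A = -1
V(W) = W*(-1 + W) (V(W) = (-1 + W)*W = W*(-1 + W))
-6*V(N(A)) = -(-6)*(-1 - 1) = -(-6)*(-2) = -6*2 = -12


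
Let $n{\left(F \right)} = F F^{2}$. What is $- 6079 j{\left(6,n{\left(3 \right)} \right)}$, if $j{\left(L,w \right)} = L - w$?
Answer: $127659$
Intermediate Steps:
$n{\left(F \right)} = F^{3}$
$- 6079 j{\left(6,n{\left(3 \right)} \right)} = - 6079 \left(6 - 3^{3}\right) = - 6079 \left(6 - 27\right) = \left(-6079\right) \left(-21\right) = 127659$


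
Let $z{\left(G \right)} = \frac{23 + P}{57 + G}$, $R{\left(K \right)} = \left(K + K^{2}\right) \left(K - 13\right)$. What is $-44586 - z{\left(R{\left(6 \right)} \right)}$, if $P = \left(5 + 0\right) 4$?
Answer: $- \frac{10566839}{237} \approx -44586.0$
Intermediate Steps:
$P = 20$ ($P = 5 \cdot 4 = 20$)
$R{\left(K \right)} = \left(-13 + K\right) \left(K + K^{2}\right)$ ($R{\left(K \right)} = \left(K + K^{2}\right) \left(-13 + K\right) = \left(-13 + K\right) \left(K + K^{2}\right)$)
$z{\left(G \right)} = \frac{43}{57 + G}$ ($z{\left(G \right)} = \frac{23 + 20}{57 + G} = \frac{43}{57 + G}$)
$-44586 - z{\left(R{\left(6 \right)} \right)} = -44586 - \frac{43}{57 + 6 \left(-13 + 6^{2} - 72\right)} = -44586 - \frac{43}{57 + 6 \left(-13 + 36 - 72\right)} = -44586 - \frac{43}{57 + 6 \left(-49\right)} = -44586 - \frac{43}{57 - 294} = -44586 - \frac{43}{-237} = -44586 - 43 \left(- \frac{1}{237}\right) = -44586 - - \frac{43}{237} = -44586 + \frac{43}{237} = - \frac{10566839}{237}$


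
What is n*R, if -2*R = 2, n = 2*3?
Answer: -6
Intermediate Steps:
n = 6
R = -1 (R = -½*2 = -1)
n*R = 6*(-1) = -6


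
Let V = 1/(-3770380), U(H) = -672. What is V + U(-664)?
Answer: -2533695361/3770380 ≈ -672.00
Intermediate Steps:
V = -1/3770380 ≈ -2.6523e-7
V + U(-664) = -1/3770380 - 672 = -2533695361/3770380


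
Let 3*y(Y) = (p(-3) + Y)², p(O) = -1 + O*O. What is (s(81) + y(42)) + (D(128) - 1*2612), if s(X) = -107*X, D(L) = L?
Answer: -30953/3 ≈ -10318.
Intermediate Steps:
p(O) = -1 + O²
y(Y) = (8 + Y)²/3 (y(Y) = ((-1 + (-3)²) + Y)²/3 = ((-1 + 9) + Y)²/3 = (8 + Y)²/3)
(s(81) + y(42)) + (D(128) - 1*2612) = (-107*81 + (8 + 42)²/3) + (128 - 1*2612) = (-8667 + (⅓)*50²) + (128 - 2612) = (-8667 + (⅓)*2500) - 2484 = (-8667 + 2500/3) - 2484 = -23501/3 - 2484 = -30953/3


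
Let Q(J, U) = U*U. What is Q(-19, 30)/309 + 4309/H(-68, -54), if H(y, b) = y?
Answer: -423427/7004 ≈ -60.455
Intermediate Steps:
Q(J, U) = U²
Q(-19, 30)/309 + 4309/H(-68, -54) = 30²/309 + 4309/(-68) = 900*(1/309) + 4309*(-1/68) = 300/103 - 4309/68 = -423427/7004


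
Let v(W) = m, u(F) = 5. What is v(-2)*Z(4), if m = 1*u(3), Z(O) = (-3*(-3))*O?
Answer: 180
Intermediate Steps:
Z(O) = 9*O
m = 5 (m = 1*5 = 5)
v(W) = 5
v(-2)*Z(4) = 5*(9*4) = 5*36 = 180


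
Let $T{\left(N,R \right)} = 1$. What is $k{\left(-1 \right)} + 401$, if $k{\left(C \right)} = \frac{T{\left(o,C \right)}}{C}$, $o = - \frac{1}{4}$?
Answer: $400$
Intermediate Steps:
$o = - \frac{1}{4}$ ($o = \left(-1\right) \frac{1}{4} = - \frac{1}{4} \approx -0.25$)
$k{\left(C \right)} = \frac{1}{C}$ ($k{\left(C \right)} = 1 \frac{1}{C} = \frac{1}{C}$)
$k{\left(-1 \right)} + 401 = \frac{1}{-1} + 401 = -1 + 401 = 400$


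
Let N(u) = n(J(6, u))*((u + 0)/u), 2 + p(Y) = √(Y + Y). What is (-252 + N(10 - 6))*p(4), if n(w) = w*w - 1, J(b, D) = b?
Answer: 434 - 434*√2 ≈ -179.77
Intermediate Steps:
n(w) = -1 + w² (n(w) = w² - 1 = -1 + w²)
p(Y) = -2 + √2*√Y (p(Y) = -2 + √(Y + Y) = -2 + √(2*Y) = -2 + √2*√Y)
N(u) = 35 (N(u) = (-1 + 6²)*((u + 0)/u) = (-1 + 36)*(u/u) = 35*1 = 35)
(-252 + N(10 - 6))*p(4) = (-252 + 35)*(-2 + √2*√4) = -217*(-2 + √2*2) = -217*(-2 + 2*√2) = 434 - 434*√2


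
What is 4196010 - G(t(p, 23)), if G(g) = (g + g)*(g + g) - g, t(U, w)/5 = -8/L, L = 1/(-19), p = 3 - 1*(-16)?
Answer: 1886370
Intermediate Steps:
p = 19 (p = 3 + 16 = 19)
L = -1/19 ≈ -0.052632
t(U, w) = 760 (t(U, w) = 5*(-8/(-1/19)) = 5*(-8*(-19)) = 5*152 = 760)
G(g) = -g + 4*g² (G(g) = (2*g)*(2*g) - g = 4*g² - g = -g + 4*g²)
4196010 - G(t(p, 23)) = 4196010 - 760*(-1 + 4*760) = 4196010 - 760*(-1 + 3040) = 4196010 - 760*3039 = 4196010 - 1*2309640 = 4196010 - 2309640 = 1886370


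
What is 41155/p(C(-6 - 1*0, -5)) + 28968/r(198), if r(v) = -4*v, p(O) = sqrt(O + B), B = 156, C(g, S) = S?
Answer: -1207/33 + 41155*sqrt(151)/151 ≈ 3312.6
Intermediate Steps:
p(O) = sqrt(156 + O) (p(O) = sqrt(O + 156) = sqrt(156 + O))
41155/p(C(-6 - 1*0, -5)) + 28968/r(198) = 41155/(sqrt(156 - 5)) + 28968/((-4*198)) = 41155/(sqrt(151)) + 28968/(-792) = 41155*(sqrt(151)/151) + 28968*(-1/792) = 41155*sqrt(151)/151 - 1207/33 = -1207/33 + 41155*sqrt(151)/151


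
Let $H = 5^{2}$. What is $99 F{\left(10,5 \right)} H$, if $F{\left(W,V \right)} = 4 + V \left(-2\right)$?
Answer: $-14850$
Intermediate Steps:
$H = 25$
$F{\left(W,V \right)} = 4 - 2 V$
$99 F{\left(10,5 \right)} H = 99 \left(4 - 10\right) 25 = 99 \left(-6\right) 25 = \left(-594\right) 25 = -14850$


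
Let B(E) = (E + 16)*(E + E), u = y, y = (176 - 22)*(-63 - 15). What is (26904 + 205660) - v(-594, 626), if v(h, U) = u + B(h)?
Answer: -442088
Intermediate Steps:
y = -12012 (y = 154*(-78) = -12012)
u = -12012
B(E) = 2*E*(16 + E) (B(E) = (16 + E)*(2*E) = 2*E*(16 + E))
v(h, U) = -12012 + 2*h*(16 + h)
(26904 + 205660) - v(-594, 626) = (26904 + 205660) - (-12012 + 2*(-594)*(16 - 594)) = 232564 - (-12012 + 2*(-594)*(-578)) = 232564 - (-12012 + 686664) = 232564 - 1*674652 = 232564 - 674652 = -442088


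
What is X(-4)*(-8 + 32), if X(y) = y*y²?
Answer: -1536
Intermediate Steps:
X(y) = y³
X(-4)*(-8 + 32) = (-4)³*(-8 + 32) = -64*24 = -1536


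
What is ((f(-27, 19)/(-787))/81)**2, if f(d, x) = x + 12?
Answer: 961/4063680009 ≈ 2.3649e-7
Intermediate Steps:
f(d, x) = 12 + x
((f(-27, 19)/(-787))/81)**2 = (((12 + 19)/(-787))/81)**2 = ((31*(-1/787))*(1/81))**2 = (-31/787*1/81)**2 = (-31/63747)**2 = 961/4063680009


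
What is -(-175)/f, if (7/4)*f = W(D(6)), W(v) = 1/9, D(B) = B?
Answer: 11025/4 ≈ 2756.3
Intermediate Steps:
W(v) = ⅑
f = 4/63 (f = (4/7)*(⅑) = 4/63 ≈ 0.063492)
-(-175)/f = -(-175)/4/63 = -(-175)*63/4 = -1*(-11025/4) = 11025/4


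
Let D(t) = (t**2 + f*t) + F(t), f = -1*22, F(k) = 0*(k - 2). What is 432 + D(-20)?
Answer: 1272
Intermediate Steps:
F(k) = 0 (F(k) = 0*(-2 + k) = 0)
f = -22
D(t) = t**2 - 22*t (D(t) = (t**2 - 22*t) + 0 = t**2 - 22*t)
432 + D(-20) = 432 - 20*(-22 - 20) = 432 - 20*(-42) = 432 + 840 = 1272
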